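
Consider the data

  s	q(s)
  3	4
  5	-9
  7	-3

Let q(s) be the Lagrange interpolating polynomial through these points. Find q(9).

Evaluate each Lagrange basis at s = 9:
L_0(9) = (4)·(2)/[(-2)·(-4)] = 1
L_1(9) = (6)·(2)/[(2)·(-2)] = -3
L_2(9) = (6)·(4)/[(4)·(2)] = 3
Sum: 4·(1) + (-9)·(-3) + (-3)·(3) = 22

22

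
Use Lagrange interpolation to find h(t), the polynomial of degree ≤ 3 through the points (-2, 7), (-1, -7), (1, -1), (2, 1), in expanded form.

h(t) = -(3/2)t^3 + (8/3)t^2 + (9/2)t - 20/3

Build the Lagrange basis polynomials:
L_0(t) = (t + 1)(t - 1)(t - 2) / [-12] = -(1/12)t^3 + (1/6)t^2 + (1/12)t - 1/6
L_1(t) = (t + 2)(t - 1)(t - 2) / [6] = (1/6)t^3 - (1/6)t^2 - (2/3)t + 2/3
L_2(t) = (t + 2)(t + 1)(t - 2) / [-6] = -(1/6)t^3 - (1/6)t^2 + (2/3)t + 2/3
L_3(t) = (t + 2)(t + 1)(t - 1) / [12] = (1/12)t^3 + (1/6)t^2 - (1/12)t - 1/6
h(t) = 7·L_0 + (-7)·L_1 + (-1)·L_2 + 1·L_3
  7·L_0(t) = -(7/12)t^3 + (7/6)t^2 + (7/12)t - 7/6
  (-7)·L_1(t) = -(7/6)t^3 + (7/6)t^2 + (14/3)t - 14/3
  (-1)·L_2(t) = (1/6)t^3 + (1/6)t^2 - (2/3)t - 2/3
  1·L_3(t) = (1/12)t^3 + (1/6)t^2 - (1/12)t - 1/6
Adding term by term: -(3/2)t^3 + (8/3)t^2 + (9/2)t - 20/3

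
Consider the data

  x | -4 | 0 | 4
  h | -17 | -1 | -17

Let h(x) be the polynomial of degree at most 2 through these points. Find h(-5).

-26

Evaluate each Lagrange basis at x = -5:
L_0(-5) = (-5)·(-9)/[(-4)·(-8)] = 45/32
L_1(-5) = (-1)·(-9)/[(4)·(-4)] = -9/16
L_2(-5) = (-1)·(-5)/[(8)·(4)] = 5/32
Sum: (-17)·(45/32) + (-1)·(-9/16) + (-17)·(5/32) = -26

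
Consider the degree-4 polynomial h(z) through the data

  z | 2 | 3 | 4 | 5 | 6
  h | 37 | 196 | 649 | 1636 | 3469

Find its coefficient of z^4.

3

L_0(z) = (z - 3)(z - 4)(z - 5)(z - 6) / [24] = (1/24)z^4 - (3/4)z^3 + (119/24)z^2 - (57/4)z + 15
L_1(z) = (z - 2)(z - 4)(z - 5)(z - 6) / [-6] = -(1/6)z^4 + (17/6)z^3 - (52/3)z^2 + (134/3)z - 40
L_2(z) = (z - 2)(z - 3)(z - 5)(z - 6) / [4] = (1/4)z^4 - 4z^3 + (91/4)z^2 - 54z + 45
L_3(z) = (z - 2)(z - 3)(z - 4)(z - 6) / [-6] = -(1/6)z^4 + (5/2)z^3 - (40/3)z^2 + 30z - 24
L_4(z) = (z - 2)(z - 3)(z - 4)(z - 5) / [24] = (1/24)z^4 - (7/12)z^3 + (71/24)z^2 - (77/12)z + 5
h(z) = 37·L_0 + 196·L_1 + 649·L_2 + 1636·L_3 + 3469·L_4
Only the coefficient of z^4 is needed; take it from each L_i and combine:
37·(1/24) + 196·(-1/6) + 649·(1/4) + 1636·(-1/6) + 3469·(1/24) = 3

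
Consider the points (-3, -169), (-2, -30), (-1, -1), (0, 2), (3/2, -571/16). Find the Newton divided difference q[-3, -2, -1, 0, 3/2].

q[-3,-2] = (-30 - (-169)) / (-2 - (-3)) = 139
q[-2,-1] = (-1 - (-30)) / (-1 - (-2)) = 29
q[-1,0] = (2 - (-1)) / (0 - (-1)) = 3
q[0,3/2] = (-571/16 - 2) / (3/2 - 0) = -201/8
q[-3,-2,-1] = (29 - 139) / (-1 - (-3)) = -55
q[-2,-1,0] = (3 - 29) / (0 - (-2)) = -13
q[-1,0,3/2] = (-201/8 - 3) / (3/2 - (-1)) = -45/4
q[-3,-2,-1,0] = (-13 - (-55)) / (0 - (-3)) = 14
q[-2,-1,0,3/2] = (-45/4 - (-13)) / (3/2 - (-2)) = 1/2
q[-3,-2,-1,0,3/2] = (1/2 - 14) / (3/2 - (-3)) = -3

-3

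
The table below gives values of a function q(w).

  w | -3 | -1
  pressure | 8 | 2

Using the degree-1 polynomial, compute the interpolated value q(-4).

Evaluate each Lagrange basis at w = -4:
L_0(-4) = (-3)/[(-2)] = 3/2
L_1(-4) = (-1)/[(2)] = -1/2
Sum: 8·(3/2) + 2·(-1/2) = 11

11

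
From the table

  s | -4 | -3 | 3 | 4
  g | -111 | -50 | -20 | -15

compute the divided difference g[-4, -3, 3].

-8

g[-4,-3] = (-50 - (-111)) / (-3 - (-4)) = 61
g[-3,3] = (-20 - (-50)) / (3 - (-3)) = 5
g[-4,-3,3] = (5 - 61) / (3 - (-4)) = -8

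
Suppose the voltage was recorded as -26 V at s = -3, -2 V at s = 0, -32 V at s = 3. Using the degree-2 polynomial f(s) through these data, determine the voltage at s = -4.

-46

Evaluate each Lagrange basis at s = -4:
L_0(-4) = (-4)·(-7)/[(-3)·(-6)] = 14/9
L_1(-4) = (-1)·(-7)/[(3)·(-3)] = -7/9
L_2(-4) = (-1)·(-4)/[(6)·(3)] = 2/9
Sum: (-26)·(14/9) + (-2)·(-7/9) + (-32)·(2/9) = -46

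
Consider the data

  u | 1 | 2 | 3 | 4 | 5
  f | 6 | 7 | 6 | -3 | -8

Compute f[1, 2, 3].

f[1,2] = (7 - 6) / (2 - 1) = 1
f[2,3] = (6 - 7) / (3 - 2) = -1
f[1,2,3] = (-1 - 1) / (3 - 1) = -1

-1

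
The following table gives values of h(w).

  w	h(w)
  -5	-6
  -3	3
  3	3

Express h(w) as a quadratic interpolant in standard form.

Newton's divided differences:
h[-5,-3] = (3 - (-6)) / (-3 - (-5)) = 9/2
h[-3,3] = (3 - 3) / (3 - (-3)) = 0
h[-5,-3,3] = (0 - 9/2) / (3 - (-5)) = -9/16
h(w) = -6 + (9/2)·(w + 5) + (-9/16)·(w + 5)(w + 3)
Expanding: h(w) = -(9/16)w^2 + 129/16

h(w) = -(9/16)w^2 + 129/16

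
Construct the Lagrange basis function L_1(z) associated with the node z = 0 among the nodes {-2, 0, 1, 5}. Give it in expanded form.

L_1(z) = (z + 2)(z - 1)(z - 5) / [(2)·(-1)·(-5)]
       = (z^3 - 4z^2 - 7z + 10) / (10)

L_1(z) = (1/10)z^3 - (2/5)z^2 - (7/10)z + 1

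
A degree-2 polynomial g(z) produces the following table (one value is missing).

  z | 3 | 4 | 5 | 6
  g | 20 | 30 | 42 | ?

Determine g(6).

56

The 3 known values determine g uniquely (degree ≤ 2).
Evaluate each Lagrange basis at z = 6:
L_0(6) = (2)·(1)/[(-1)·(-2)] = 1
L_1(6) = (3)·(1)/[(1)·(-1)] = -3
L_2(6) = (3)·(2)/[(2)·(1)] = 3
Sum: 20·(1) + 30·(-3) + 42·(3) = 56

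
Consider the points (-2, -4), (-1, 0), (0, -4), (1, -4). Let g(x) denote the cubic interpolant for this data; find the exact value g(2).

Using Newton's divided-difference form:
g[-2,-1] = (0 - (-4)) / (-1 - (-2)) = 4
g[-1,0] = (-4 - 0) / (0 - (-1)) = -4
g[0,1] = (-4 - (-4)) / (1 - 0) = 0
g[-2,-1,0] = (-4 - 4) / (0 - (-2)) = -4
g[-1,0,1] = (0 - (-4)) / (1 - (-1)) = 2
g[-2,-1,0,1] = (2 - (-4)) / (1 - (-2)) = 2
g(2) = -4 + 4·(4) + (-4)·(4)·(3) + 2·(4)·(3)·(2) = 12

12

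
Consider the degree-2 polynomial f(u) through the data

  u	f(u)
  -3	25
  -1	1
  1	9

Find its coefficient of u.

4

Build the Lagrange basis polynomials:
L_0(u) = (u + 1)(u - 1) / [8] = (1/8)u^2 - 1/8
L_1(u) = (u + 3)(u - 1) / [-4] = -(1/4)u^2 - (1/2)u + 3/4
L_2(u) = (u + 3)(u + 1) / [8] = (1/8)u^2 + (1/2)u + 3/8
f(u) = 25·L_0 + 1·L_1 + 9·L_2
Only the coefficient of u is needed; take it from each L_i and combine:
25·(0) + 1·(-1/2) + 9·(1/2) = 4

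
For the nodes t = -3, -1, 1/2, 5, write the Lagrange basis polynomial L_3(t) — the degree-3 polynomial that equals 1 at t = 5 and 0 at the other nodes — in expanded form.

L_3(t) = (t + 3)(t + 1)(t - 1/2) / [(8)·(6)·(9/2)]
       = (t^3 + (7/2)t^2 + t - 3/2) / (216)

L_3(t) = (1/216)t^3 + (7/432)t^2 + (1/216)t - 1/144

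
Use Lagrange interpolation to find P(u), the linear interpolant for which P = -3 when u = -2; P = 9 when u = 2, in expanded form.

P(u) = 3u + 3

Build the Lagrange basis polynomials:
L_0(u) = (u - 2) / [-4] = -(1/4)u + 1/2
L_1(u) = (u + 2) / [4] = (1/4)u + 1/2
P(u) = (-3)·L_0 + 9·L_1
  (-3)·L_0(u) = (3/4)u - 3/2
  9·L_1(u) = (9/4)u + 9/2
Adding term by term: 3u + 3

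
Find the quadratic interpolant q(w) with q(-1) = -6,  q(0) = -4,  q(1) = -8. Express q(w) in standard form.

L_0(w) = w(w - 1) / [2] = (1/2)w^2 - (1/2)w
L_1(w) = (w + 1)(w - 1) / [-1] = -w^2 + 1
L_2(w) = (w + 1)w / [2] = (1/2)w^2 + (1/2)w
q(w) = (-6)·L_0 + (-4)·L_1 + (-8)·L_2
  (-6)·L_0(w) = -3w^2 + 3w
  (-4)·L_1(w) = 4w^2 - 4
  (-8)·L_2(w) = -4w^2 - 4w
Adding term by term: -3w^2 - w - 4

q(w) = -3w^2 - w - 4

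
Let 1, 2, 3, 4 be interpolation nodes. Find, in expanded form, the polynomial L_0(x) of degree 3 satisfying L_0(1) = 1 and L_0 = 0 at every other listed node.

L_0(x) = -(1/6)x^3 + (3/2)x^2 - (13/3)x + 4

L_0(x) = (x - 2)(x - 3)(x - 4) / [(-1)·(-2)·(-3)]
       = (x^3 - 9x^2 + 26x - 24) / (-6)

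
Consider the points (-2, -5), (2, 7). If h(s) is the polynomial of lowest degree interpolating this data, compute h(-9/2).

-25/2

Evaluate each Lagrange basis at s = -9/2:
L_0(-9/2) = (-13/2)/[(-4)] = 13/8
L_1(-9/2) = (-5/2)/[(4)] = -5/8
Sum: (-5)·(13/8) + 7·(-5/8) = -25/2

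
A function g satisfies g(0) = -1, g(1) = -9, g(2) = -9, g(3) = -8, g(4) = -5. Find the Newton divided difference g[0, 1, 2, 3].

g[0,1] = (-9 - (-1)) / (1 - 0) = -8
g[1,2] = (-9 - (-9)) / (2 - 1) = 0
g[2,3] = (-8 - (-9)) / (3 - 2) = 1
g[0,1,2] = (0 - (-8)) / (2 - 0) = 4
g[1,2,3] = (1 - 0) / (3 - 1) = 1/2
g[0,1,2,3] = (1/2 - 4) / (3 - 0) = -7/6

-7/6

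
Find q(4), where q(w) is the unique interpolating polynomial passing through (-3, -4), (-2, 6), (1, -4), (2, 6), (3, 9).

-97/5

Evaluate each Lagrange basis at w = 4:
L_0(4) = (6)·(3)·(2)·(1)/[(-1)·(-4)·(-5)·(-6)] = 3/10
L_1(4) = (7)·(3)·(2)·(1)/[(1)·(-3)·(-4)·(-5)] = -7/10
L_2(4) = (7)·(6)·(2)·(1)/[(4)·(3)·(-1)·(-2)] = 7/2
L_3(4) = (7)·(6)·(3)·(1)/[(5)·(4)·(1)·(-1)] = -63/10
L_4(4) = (7)·(6)·(3)·(2)/[(6)·(5)·(2)·(1)] = 21/5
Sum: (-4)·(3/10) + 6·(-7/10) + (-4)·(7/2) + 6·(-63/10) + 9·(21/5) = -97/5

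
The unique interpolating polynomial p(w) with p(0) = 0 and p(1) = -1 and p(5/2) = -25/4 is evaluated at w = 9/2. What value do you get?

-81/4

L_0(9/2) = (7/2)·(2)/[(-1)·(-5/2)] = 14/5
L_1(9/2) = (9/2)·(2)/[(1)·(-3/2)] = -6
L_2(9/2) = (9/2)·(7/2)/[(5/2)·(3/2)] = 21/5
Sum: 0 + (-1)·(-6) + (-25/4)·(21/5) = -81/4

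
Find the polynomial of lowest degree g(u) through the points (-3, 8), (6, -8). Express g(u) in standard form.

g(u) = -(16/9)u + 8/3

Build the Lagrange basis polynomials:
L_0(u) = (u - 6) / [-9] = -(1/9)u + 2/3
L_1(u) = (u + 3) / [9] = (1/9)u + 1/3
g(u) = 8·L_0 + (-8)·L_1
  8·L_0(u) = -(8/9)u + 16/3
  (-8)·L_1(u) = -(8/9)u - 8/3
Adding term by term: -(16/9)u + 8/3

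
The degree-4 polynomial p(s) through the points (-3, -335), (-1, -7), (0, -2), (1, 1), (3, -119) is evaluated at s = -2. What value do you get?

Using Newton's divided-difference form:
p[-3,-1] = (-7 - (-335)) / (-1 - (-3)) = 164
p[-1,0] = (-2 - (-7)) / (0 - (-1)) = 5
p[0,1] = (1 - (-2)) / (1 - 0) = 3
p[1,3] = (-119 - 1) / (3 - 1) = -60
p[-3,-1,0] = (5 - 164) / (0 - (-3)) = -53
p[-1,0,1] = (3 - 5) / (1 - (-1)) = -1
p[0,1,3] = (-60 - 3) / (3 - 0) = -21
p[-3,-1,0,1] = (-1 - (-53)) / (1 - (-3)) = 13
p[-1,0,1,3] = (-21 - (-1)) / (3 - (-1)) = -5
p[-3,-1,0,1,3] = (-5 - 13) / (3 - (-3)) = -3
p(-2) = -335 + 164·(1) + (-53)·(1)·(-1) + 13·(1)·(-1)·(-2) + (-3)·(1)·(-1)·(-2)·(-3) = -74

-74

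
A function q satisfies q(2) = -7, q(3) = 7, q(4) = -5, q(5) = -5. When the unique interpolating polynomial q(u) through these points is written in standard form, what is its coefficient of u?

731/3

L_0(u) = (u - 3)(u - 4)(u - 5) / [-6] = -(1/6)u^3 + 2u^2 - (47/6)u + 10
L_1(u) = (u - 2)(u - 4)(u - 5) / [2] = (1/2)u^3 - (11/2)u^2 + 19u - 20
L_2(u) = (u - 2)(u - 3)(u - 5) / [-2] = -(1/2)u^3 + 5u^2 - (31/2)u + 15
L_3(u) = (u - 2)(u - 3)(u - 4) / [6] = (1/6)u^3 - (3/2)u^2 + (13/3)u - 4
q(u) = (-7)·L_0 + 7·L_1 + (-5)·L_2 + (-5)·L_3
Only the coefficient of u is needed; take it from each L_i and combine:
(-7)·(-47/6) + 7·(19) + (-5)·(-31/2) + (-5)·(13/3) = 731/3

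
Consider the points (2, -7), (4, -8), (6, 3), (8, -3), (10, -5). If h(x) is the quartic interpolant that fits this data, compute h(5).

Using Newton's divided-difference form:
h[2,4] = (-8 - (-7)) / (4 - 2) = -1/2
h[4,6] = (3 - (-8)) / (6 - 4) = 11/2
h[6,8] = (-3 - 3) / (8 - 6) = -3
h[8,10] = (-5 - (-3)) / (10 - 8) = -1
h[2,4,6] = (11/2 - (-1/2)) / (6 - 2) = 3/2
h[4,6,8] = (-3 - 11/2) / (8 - 4) = -17/8
h[6,8,10] = (-1 - (-3)) / (10 - 6) = 1/2
h[2,4,6,8] = (-17/8 - 3/2) / (8 - 2) = -29/48
h[4,6,8,10] = (1/2 - (-17/8)) / (10 - 4) = 7/16
h[2,4,6,8,10] = (7/16 - (-29/48)) / (10 - 2) = 25/192
h(5) = -7 + (-1/2)·(3) + (3/2)·(3)·(1) + (-29/48)·(3)·(1)·(-1) + (25/192)·(3)·(1)·(-1)·(-3) = -65/64

-65/64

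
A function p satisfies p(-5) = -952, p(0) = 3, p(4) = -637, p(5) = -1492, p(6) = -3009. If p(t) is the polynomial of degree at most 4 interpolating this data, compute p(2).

-49

L_0(2) = (2)·(-2)·(-3)·(-4)/[(-5)·(-9)·(-10)·(-11)] = -8/825
L_1(2) = (7)·(-2)·(-3)·(-4)/[(5)·(-4)·(-5)·(-6)] = 7/25
L_2(2) = (7)·(2)·(-3)·(-4)/[(9)·(4)·(-1)·(-2)] = 7/3
L_3(2) = (7)·(2)·(-2)·(-4)/[(10)·(5)·(1)·(-1)] = -56/25
L_4(2) = (7)·(2)·(-2)·(-3)/[(11)·(6)·(2)·(1)] = 7/11
Sum: (-952)·(-8/825) + 3·(7/25) + (-637)·(7/3) + (-1492)·(-56/25) + (-3009)·(7/11) = -49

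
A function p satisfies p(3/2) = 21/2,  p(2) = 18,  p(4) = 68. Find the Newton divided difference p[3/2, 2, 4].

p[3/2,2] = (18 - 21/2) / (2 - 3/2) = 15
p[2,4] = (68 - 18) / (4 - 2) = 25
p[3/2,2,4] = (25 - 15) / (4 - 3/2) = 4

4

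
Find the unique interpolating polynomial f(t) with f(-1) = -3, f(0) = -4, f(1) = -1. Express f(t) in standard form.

Build the Lagrange basis polynomials:
L_0(t) = t(t - 1) / [2] = (1/2)t^2 - (1/2)t
L_1(t) = (t + 1)(t - 1) / [-1] = -t^2 + 1
L_2(t) = (t + 1)t / [2] = (1/2)t^2 + (1/2)t
f(t) = (-3)·L_0 + (-4)·L_1 + (-1)·L_2
  (-3)·L_0(t) = -(3/2)t^2 + (3/2)t
  (-4)·L_1(t) = 4t^2 - 4
  (-1)·L_2(t) = -(1/2)t^2 - (1/2)t
Adding term by term: 2t^2 + t - 4

f(t) = 2t^2 + t - 4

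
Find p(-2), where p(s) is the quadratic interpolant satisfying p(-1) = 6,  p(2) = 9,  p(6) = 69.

L_0(-2) = (-4)·(-8)/[(-3)·(-7)] = 32/21
L_1(-2) = (-1)·(-8)/[(3)·(-4)] = -2/3
L_2(-2) = (-1)·(-4)/[(7)·(4)] = 1/7
Sum: 6·(32/21) + 9·(-2/3) + 69·(1/7) = 13

13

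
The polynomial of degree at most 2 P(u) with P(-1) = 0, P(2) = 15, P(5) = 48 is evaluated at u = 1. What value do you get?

8

Evaluate each Lagrange basis at u = 1:
L_0(1) = (-1)·(-4)/[(-3)·(-6)] = 2/9
L_1(1) = (2)·(-4)/[(3)·(-3)] = 8/9
L_2(1) = (2)·(-1)/[(6)·(3)] = -1/9
Sum: 0 + 15·(8/9) + 48·(-1/9) = 8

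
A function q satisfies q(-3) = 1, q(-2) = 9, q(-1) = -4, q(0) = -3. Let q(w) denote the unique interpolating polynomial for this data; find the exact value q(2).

Using Newton's divided-difference form:
q[-3,-2] = (9 - 1) / (-2 - (-3)) = 8
q[-2,-1] = (-4 - 9) / (-1 - (-2)) = -13
q[-1,0] = (-3 - (-4)) / (0 - (-1)) = 1
q[-3,-2,-1] = (-13 - 8) / (-1 - (-3)) = -21/2
q[-2,-1,0] = (1 - (-13)) / (0 - (-2)) = 7
q[-3,-2,-1,0] = (7 - (-21/2)) / (0 - (-3)) = 35/6
q(2) = 1 + 8·(5) + (-21/2)·(5)·(4) + (35/6)·(5)·(4)·(3) = 181

181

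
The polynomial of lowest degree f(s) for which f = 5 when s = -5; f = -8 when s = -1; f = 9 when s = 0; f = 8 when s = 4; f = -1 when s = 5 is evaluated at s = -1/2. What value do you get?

Evaluate each Lagrange basis at s = -1/2:
L_0(-1/2) = (1/2)·(-1/2)·(-9/2)·(-11/2)/[(-4)·(-5)·(-9)·(-10)] = -11/3200
L_1(-1/2) = (9/2)·(-1/2)·(-9/2)·(-11/2)/[(4)·(-1)·(-5)·(-6)] = 297/640
L_2(-1/2) = (9/2)·(1/2)·(-9/2)·(-11/2)/[(5)·(1)·(-4)·(-5)] = 891/1600
L_3(-1/2) = (9/2)·(1/2)·(-1/2)·(-11/2)/[(9)·(5)·(4)·(-1)] = -11/320
L_4(-1/2) = (9/2)·(1/2)·(-1/2)·(-9/2)/[(10)·(6)·(5)·(1)] = 27/1600
Sum: 5·(-11/3200) + (-8)·(297/640) + 9·(891/1600) + 8·(-11/320) + (-1)·(27/1600) = 3169/3200

3169/3200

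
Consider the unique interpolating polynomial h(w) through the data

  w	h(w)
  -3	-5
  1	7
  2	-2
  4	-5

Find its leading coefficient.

7/10

The leading coefficient equals the top divided difference h[-3,1,2,4].
h[-3,1] = (7 - (-5)) / (1 - (-3)) = 3
h[1,2] = (-2 - 7) / (2 - 1) = -9
h[2,4] = (-5 - (-2)) / (4 - 2) = -3/2
h[-3,1,2] = (-9 - 3) / (2 - (-3)) = -12/5
h[1,2,4] = (-3/2 - (-9)) / (4 - 1) = 5/2
h[-3,1,2,4] = (5/2 - (-12/5)) / (4 - (-3)) = 7/10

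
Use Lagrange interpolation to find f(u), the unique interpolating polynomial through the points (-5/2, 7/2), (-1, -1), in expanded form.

Build the Lagrange basis polynomials:
L_0(u) = (u + 1) / [-3/2] = -(2/3)u - 2/3
L_1(u) = (u + 5/2) / [3/2] = (2/3)u + 5/3
f(u) = (7/2)·L_0 + (-1)·L_1
  (7/2)·L_0(u) = -(7/3)u - 7/3
  (-1)·L_1(u) = -(2/3)u - 5/3
Adding term by term: -3u - 4

f(u) = -3u - 4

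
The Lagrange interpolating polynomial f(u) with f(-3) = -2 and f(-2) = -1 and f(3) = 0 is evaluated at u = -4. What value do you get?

L_0(-4) = (-2)·(-7)/[(-1)·(-6)] = 7/3
L_1(-4) = (-1)·(-7)/[(1)·(-5)] = -7/5
L_2(-4) = (-1)·(-2)/[(6)·(5)] = 1/15
Sum: (-2)·(7/3) + (-1)·(-7/5) + 0 = -49/15

-49/15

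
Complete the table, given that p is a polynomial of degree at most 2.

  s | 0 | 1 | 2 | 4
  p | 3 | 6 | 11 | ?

The 3 known values determine p uniquely (degree ≤ 2).
Evaluate each Lagrange basis at s = 4:
L_0(4) = (3)·(2)/[(-1)·(-2)] = 3
L_1(4) = (4)·(2)/[(1)·(-1)] = -8
L_2(4) = (4)·(3)/[(2)·(1)] = 6
Sum: 3·(3) + 6·(-8) + 11·(6) = 27

27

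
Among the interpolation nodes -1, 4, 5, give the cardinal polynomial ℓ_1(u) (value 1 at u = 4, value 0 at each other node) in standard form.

ℓ_1(u) = -(1/5)u^2 + (4/5)u + 1

ℓ_1(u) = (u + 1)(u - 5) / [(5)·(-1)]
       = (u^2 - 4u - 5) / (-5)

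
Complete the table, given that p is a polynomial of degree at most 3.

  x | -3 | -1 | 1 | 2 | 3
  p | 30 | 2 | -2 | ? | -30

-10

The 4 known values determine p uniquely (degree ≤ 3).
L_0(2) = (3)·(1)·(-1)/[(-2)·(-4)·(-6)] = 1/16
L_1(2) = (5)·(1)·(-1)/[(2)·(-2)·(-4)] = -5/16
L_2(2) = (5)·(3)·(-1)/[(4)·(2)·(-2)] = 15/16
L_3(2) = (5)·(3)·(1)/[(6)·(4)·(2)] = 5/16
Sum: 30·(1/16) + 2·(-5/16) + (-2)·(15/16) + (-30)·(5/16) = -10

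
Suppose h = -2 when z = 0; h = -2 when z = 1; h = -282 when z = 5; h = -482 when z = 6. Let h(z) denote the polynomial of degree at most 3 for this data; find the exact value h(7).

Using Newton's divided-difference form:
h[0,1] = (-2 - (-2)) / (1 - 0) = 0
h[1,5] = (-282 - (-2)) / (5 - 1) = -70
h[5,6] = (-482 - (-282)) / (6 - 5) = -200
h[0,1,5] = (-70 - 0) / (5 - 0) = -14
h[1,5,6] = (-200 - (-70)) / (6 - 1) = -26
h[0,1,5,6] = (-26 - (-14)) / (6 - 0) = -2
h(7) = -2 + 0·(7) + (-14)·(7)·(6) + (-2)·(7)·(6)·(2) = -758

-758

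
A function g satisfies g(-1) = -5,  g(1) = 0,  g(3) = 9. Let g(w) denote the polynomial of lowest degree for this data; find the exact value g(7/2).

Using Newton's divided-difference form:
g[-1,1] = (0 - (-5)) / (1 - (-1)) = 5/2
g[1,3] = (9 - 0) / (3 - 1) = 9/2
g[-1,1,3] = (9/2 - 5/2) / (3 - (-1)) = 1/2
g(7/2) = -5 + (5/2)·(9/2) + (1/2)·(9/2)·(5/2) = 95/8

95/8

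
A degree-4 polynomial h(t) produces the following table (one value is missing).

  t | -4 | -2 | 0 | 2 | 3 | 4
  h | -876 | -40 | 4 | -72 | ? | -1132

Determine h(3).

-365

The 5 known values determine h uniquely (degree ≤ 4).
Evaluate each Lagrange basis at t = 3:
L_0(3) = (5)·(3)·(1)·(-1)/[(-2)·(-4)·(-6)·(-8)] = -5/128
L_1(3) = (7)·(3)·(1)·(-1)/[(2)·(-2)·(-4)·(-6)] = 7/32
L_2(3) = (7)·(5)·(1)·(-1)/[(4)·(2)·(-2)·(-4)] = -35/64
L_3(3) = (7)·(5)·(3)·(-1)/[(6)·(4)·(2)·(-2)] = 35/32
L_4(3) = (7)·(5)·(3)·(1)/[(8)·(6)·(4)·(2)] = 35/128
Sum: (-876)·(-5/128) + (-40)·(7/32) + 4·(-35/64) + (-72)·(35/32) + (-1132)·(35/128) = -365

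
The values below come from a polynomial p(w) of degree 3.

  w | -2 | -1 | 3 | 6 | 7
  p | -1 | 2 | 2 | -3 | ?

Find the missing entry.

-146/35

The 4 known values determine p uniquely (degree ≤ 3).
Evaluate each Lagrange basis at w = 7:
L_0(7) = (8)·(4)·(1)/[(-1)·(-5)·(-8)] = -4/5
L_1(7) = (9)·(4)·(1)/[(1)·(-4)·(-7)] = 9/7
L_2(7) = (9)·(8)·(1)/[(5)·(4)·(-3)] = -6/5
L_3(7) = (9)·(8)·(4)/[(8)·(7)·(3)] = 12/7
Sum: (-1)·(-4/5) + 2·(9/7) + 2·(-6/5) + (-3)·(12/7) = -146/35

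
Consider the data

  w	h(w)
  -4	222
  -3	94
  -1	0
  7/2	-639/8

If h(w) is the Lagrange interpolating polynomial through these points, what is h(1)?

2

L_0(1) = (4)·(2)·(-5/2)/[(-1)·(-3)·(-15/2)] = 8/9
L_1(1) = (5)·(2)·(-5/2)/[(1)·(-2)·(-13/2)] = -25/13
L_2(1) = (5)·(4)·(-5/2)/[(3)·(2)·(-9/2)] = 50/27
L_3(1) = (5)·(4)·(2)/[(15/2)·(13/2)·(9/2)] = 64/351
Sum: 222·(8/9) + 94·(-25/13) + 0 + (-639/8)·(64/351) = 2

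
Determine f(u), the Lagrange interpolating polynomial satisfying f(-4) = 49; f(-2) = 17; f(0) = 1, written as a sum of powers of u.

L_0(u) = (u + 2)u / [8] = (1/8)u^2 + (1/4)u
L_1(u) = (u + 4)u / [-4] = -(1/4)u^2 - u
L_2(u) = (u + 4)(u + 2) / [8] = (1/8)u^2 + (3/4)u + 1
f(u) = 49·L_0 + 17·L_1 + 1·L_2
  49·L_0(u) = (49/8)u^2 + (49/4)u
  17·L_1(u) = -(17/4)u^2 - 17u
  1·L_2(u) = (1/8)u^2 + (3/4)u + 1
Adding term by term: 2u^2 - 4u + 1

f(u) = 2u^2 - 4u + 1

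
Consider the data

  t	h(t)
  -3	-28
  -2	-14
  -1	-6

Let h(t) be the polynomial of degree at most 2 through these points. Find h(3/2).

-49/4

Evaluate each Lagrange basis at t = 3/2:
L_0(3/2) = (7/2)·(5/2)/[(-1)·(-2)] = 35/8
L_1(3/2) = (9/2)·(5/2)/[(1)·(-1)] = -45/4
L_2(3/2) = (9/2)·(7/2)/[(2)·(1)] = 63/8
Sum: (-28)·(35/8) + (-14)·(-45/4) + (-6)·(63/8) = -49/4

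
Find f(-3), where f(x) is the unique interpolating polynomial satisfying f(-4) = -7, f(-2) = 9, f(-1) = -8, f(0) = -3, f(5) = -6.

7358/315

Using Newton's divided-difference form:
f[-4,-2] = (9 - (-7)) / (-2 - (-4)) = 8
f[-2,-1] = (-8 - 9) / (-1 - (-2)) = -17
f[-1,0] = (-3 - (-8)) / (0 - (-1)) = 5
f[0,5] = (-6 - (-3)) / (5 - 0) = -3/5
f[-4,-2,-1] = (-17 - 8) / (-1 - (-4)) = -25/3
f[-2,-1,0] = (5 - (-17)) / (0 - (-2)) = 11
f[-1,0,5] = (-3/5 - 5) / (5 - (-1)) = -14/15
f[-4,-2,-1,0] = (11 - (-25/3)) / (0 - (-4)) = 29/6
f[-2,-1,0,5] = (-14/15 - 11) / (5 - (-2)) = -179/105
f[-4,-2,-1,0,5] = (-179/105 - 29/6) / (5 - (-4)) = -1373/1890
f(-3) = -7 + 8·(1) + (-25/3)·(1)·(-1) + (29/6)·(1)·(-1)·(-2) + (-1373/1890)·(1)·(-1)·(-2)·(-3) = 7358/315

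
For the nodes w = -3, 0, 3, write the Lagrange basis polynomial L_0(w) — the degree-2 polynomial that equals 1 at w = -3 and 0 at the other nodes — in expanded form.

L_0(w) = (1/18)w^2 - (1/6)w

L_0(w) = w(w - 3) / [(-3)·(-6)]
       = (w^2 - 3w) / (18)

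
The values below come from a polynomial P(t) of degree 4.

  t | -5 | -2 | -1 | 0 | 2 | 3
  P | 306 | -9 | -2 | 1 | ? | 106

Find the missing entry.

The 5 known values determine P uniquely (degree ≤ 4).
Evaluate each Lagrange basis at t = 2:
L_0(2) = (4)·(3)·(2)·(-1)/[(-3)·(-4)·(-5)·(-8)] = -1/20
L_1(2) = (7)·(3)·(2)·(-1)/[(3)·(-1)·(-2)·(-5)] = 7/5
L_2(2) = (7)·(4)·(2)·(-1)/[(4)·(1)·(-1)·(-4)] = -7/2
L_3(2) = (7)·(4)·(3)·(-1)/[(5)·(2)·(1)·(-3)] = 14/5
L_4(2) = (7)·(4)·(3)·(2)/[(8)·(5)·(4)·(3)] = 7/20
Sum: 306·(-1/20) + (-9)·(7/5) + (-2)·(-7/2) + 1·(14/5) + 106·(7/20) = 19

19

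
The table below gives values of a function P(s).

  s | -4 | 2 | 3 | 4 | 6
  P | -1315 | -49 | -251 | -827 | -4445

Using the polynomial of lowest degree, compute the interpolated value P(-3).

-449

Using Newton's divided-difference form:
P[-4,2] = (-49 - (-1315)) / (2 - (-4)) = 211
P[2,3] = (-251 - (-49)) / (3 - 2) = -202
P[3,4] = (-827 - (-251)) / (4 - 3) = -576
P[4,6] = (-4445 - (-827)) / (6 - 4) = -1809
P[-4,2,3] = (-202 - 211) / (3 - (-4)) = -59
P[2,3,4] = (-576 - (-202)) / (4 - 2) = -187
P[3,4,6] = (-1809 - (-576)) / (6 - 3) = -411
P[-4,2,3,4] = (-187 - (-59)) / (4 - (-4)) = -16
P[2,3,4,6] = (-411 - (-187)) / (6 - 2) = -56
P[-4,2,3,4,6] = (-56 - (-16)) / (6 - (-4)) = -4
P(-3) = -1315 + 211·(1) + (-59)·(1)·(-5) + (-16)·(1)·(-5)·(-6) + (-4)·(1)·(-5)·(-6)·(-7) = -449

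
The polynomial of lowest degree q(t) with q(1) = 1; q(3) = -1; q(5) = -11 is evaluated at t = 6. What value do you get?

-19

L_0(6) = (3)·(1)/[(-2)·(-4)] = 3/8
L_1(6) = (5)·(1)/[(2)·(-2)] = -5/4
L_2(6) = (5)·(3)/[(4)·(2)] = 15/8
Sum: 1·(3/8) + (-1)·(-5/4) + (-11)·(15/8) = -19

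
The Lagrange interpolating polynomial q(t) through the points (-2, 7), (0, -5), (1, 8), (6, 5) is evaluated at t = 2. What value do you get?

Evaluate each Lagrange basis at t = 2:
L_0(2) = (2)·(1)·(-4)/[(-2)·(-3)·(-8)] = 1/6
L_1(2) = (4)·(1)·(-4)/[(2)·(-1)·(-6)] = -4/3
L_2(2) = (4)·(2)·(-4)/[(3)·(1)·(-5)] = 32/15
L_3(2) = (4)·(2)·(1)/[(8)·(6)·(5)] = 1/30
Sum: 7·(1/6) + (-5)·(-4/3) + 8·(32/15) + 5·(1/30) = 376/15

376/15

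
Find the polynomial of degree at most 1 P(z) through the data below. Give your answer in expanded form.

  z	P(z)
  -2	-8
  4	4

L_0(z) = (z - 4) / [-6] = -(1/6)z + 2/3
L_1(z) = (z + 2) / [6] = (1/6)z + 1/3
P(z) = (-8)·L_0 + 4·L_1
  (-8)·L_0(z) = (4/3)z - 16/3
  4·L_1(z) = (2/3)z + 4/3
Adding term by term: 2z - 4

P(z) = 2z - 4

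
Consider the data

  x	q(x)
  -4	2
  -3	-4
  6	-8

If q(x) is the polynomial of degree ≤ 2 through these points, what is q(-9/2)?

65/12

L_0(-9/2) = (-3/2)·(-21/2)/[(-1)·(-10)] = 63/40
L_1(-9/2) = (-1/2)·(-21/2)/[(1)·(-9)] = -7/12
L_2(-9/2) = (-1/2)·(-3/2)/[(10)·(9)] = 1/120
Sum: 2·(63/40) + (-4)·(-7/12) + (-8)·(1/120) = 65/12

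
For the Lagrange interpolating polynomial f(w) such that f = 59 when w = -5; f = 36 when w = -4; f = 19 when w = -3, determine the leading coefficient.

The leading coefficient equals the top divided difference f[-5,-4,-3].
f[-5,-4] = (36 - 59) / (-4 - (-5)) = -23
f[-4,-3] = (19 - 36) / (-3 - (-4)) = -17
f[-5,-4,-3] = (-17 - (-23)) / (-3 - (-5)) = 3

3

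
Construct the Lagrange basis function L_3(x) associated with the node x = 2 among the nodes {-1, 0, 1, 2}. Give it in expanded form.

L_3(x) = (1/6)x^3 - (1/6)x

L_3(x) = (x + 1)x(x - 1) / [(3)·(2)·(1)]
       = (x^3 - x) / (6)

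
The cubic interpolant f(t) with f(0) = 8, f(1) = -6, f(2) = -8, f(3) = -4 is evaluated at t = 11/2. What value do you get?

L_0(11/2) = (9/2)·(7/2)·(5/2)/[(-1)·(-2)·(-3)] = -105/16
L_1(11/2) = (11/2)·(7/2)·(5/2)/[(1)·(-1)·(-2)] = 385/16
L_2(11/2) = (11/2)·(9/2)·(5/2)/[(2)·(1)·(-1)] = -495/16
L_3(11/2) = (11/2)·(9/2)·(7/2)/[(3)·(2)·(1)] = 231/16
Sum: 8·(-105/16) + (-6)·(385/16) + (-8)·(-495/16) + (-4)·(231/16) = -57/8

-57/8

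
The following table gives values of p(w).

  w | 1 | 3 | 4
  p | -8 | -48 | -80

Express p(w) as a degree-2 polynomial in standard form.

p(w) = -4w^2 - 4w

L_0(w) = (w - 3)(w - 4) / [6] = (1/6)w^2 - (7/6)w + 2
L_1(w) = (w - 1)(w - 4) / [-2] = -(1/2)w^2 + (5/2)w - 2
L_2(w) = (w - 1)(w - 3) / [3] = (1/3)w^2 - (4/3)w + 1
p(w) = (-8)·L_0 + (-48)·L_1 + (-80)·L_2
  (-8)·L_0(w) = -(4/3)w^2 + (28/3)w - 16
  (-48)·L_1(w) = 24w^2 - 120w + 96
  (-80)·L_2(w) = -(80/3)w^2 + (320/3)w - 80
Adding term by term: -4w^2 - 4w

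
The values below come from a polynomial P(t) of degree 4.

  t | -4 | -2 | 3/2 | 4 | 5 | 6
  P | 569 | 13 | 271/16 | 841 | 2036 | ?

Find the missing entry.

4189

The 5 known values determine P uniquely (degree ≤ 4).
Evaluate each Lagrange basis at t = 6:
L_0(6) = (8)·(9/2)·(2)·(1)/[(-2)·(-11/2)·(-8)·(-9)] = 1/11
L_1(6) = (10)·(9/2)·(2)·(1)/[(2)·(-7/2)·(-6)·(-7)] = -15/49
L_2(6) = (10)·(8)·(2)·(1)/[(11/2)·(7/2)·(-5/2)·(-7/2)] = 512/539
L_3(6) = (10)·(8)·(9/2)·(1)/[(8)·(6)·(5/2)·(-1)] = -3
L_4(6) = (10)·(8)·(9/2)·(2)/[(9)·(7)·(7/2)·(1)] = 160/49
Sum: 569·(1/11) + 13·(-15/49) + 271/16·(512/539) + 841·(-3) + 2036·(160/49) = 4189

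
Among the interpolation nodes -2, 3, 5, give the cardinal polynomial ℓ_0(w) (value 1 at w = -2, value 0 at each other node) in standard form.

ℓ_0(w) = (1/35)w^2 - (8/35)w + 3/7

ℓ_0(w) = (w - 3)(w - 5) / [(-5)·(-7)]
       = (w^2 - 8w + 15) / (35)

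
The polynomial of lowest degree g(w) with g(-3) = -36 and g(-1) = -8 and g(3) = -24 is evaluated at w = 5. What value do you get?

-68

Using Newton's divided-difference form:
g[-3,-1] = (-8 - (-36)) / (-1 - (-3)) = 14
g[-1,3] = (-24 - (-8)) / (3 - (-1)) = -4
g[-3,-1,3] = (-4 - 14) / (3 - (-3)) = -3
g(5) = -36 + 14·(8) + (-3)·(8)·(6) = -68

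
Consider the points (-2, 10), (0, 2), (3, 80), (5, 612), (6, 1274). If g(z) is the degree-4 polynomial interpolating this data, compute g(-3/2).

29/16

Evaluate each Lagrange basis at z = -3/2:
L_0(-3/2) = (-3/2)·(-9/2)·(-13/2)·(-15/2)/[(-2)·(-5)·(-7)·(-8)] = 1053/1792
L_1(-3/2) = (1/2)·(-9/2)·(-13/2)·(-15/2)/[(2)·(-3)·(-5)·(-6)] = 39/64
L_2(-3/2) = (1/2)·(-3/2)·(-13/2)·(-15/2)/[(5)·(3)·(-2)·(-3)] = -13/32
L_3(-3/2) = (1/2)·(-3/2)·(-9/2)·(-15/2)/[(7)·(5)·(2)·(-1)] = 81/224
L_4(-3/2) = (1/2)·(-3/2)·(-9/2)·(-13/2)/[(8)·(6)·(3)·(1)] = -39/256
Sum: 10·(1053/1792) + 2·(39/64) + 80·(-13/32) + 612·(81/224) + 1274·(-39/256) = 29/16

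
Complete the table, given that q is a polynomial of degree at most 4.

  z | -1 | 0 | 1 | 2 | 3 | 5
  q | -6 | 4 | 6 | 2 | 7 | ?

The 5 known values determine q uniquely (degree ≤ 4).
Evaluate each Lagrange basis at z = 5:
L_0(5) = (5)·(4)·(3)·(2)/[(-1)·(-2)·(-3)·(-4)] = 5
L_1(5) = (6)·(4)·(3)·(2)/[(1)·(-1)·(-2)·(-3)] = -24
L_2(5) = (6)·(5)·(3)·(2)/[(2)·(1)·(-1)·(-2)] = 45
L_3(5) = (6)·(5)·(4)·(2)/[(3)·(2)·(1)·(-1)] = -40
L_4(5) = (6)·(5)·(4)·(3)/[(4)·(3)·(2)·(1)] = 15
Sum: (-6)·(5) + 4·(-24) + 6·(45) + 2·(-40) + 7·(15) = 169

169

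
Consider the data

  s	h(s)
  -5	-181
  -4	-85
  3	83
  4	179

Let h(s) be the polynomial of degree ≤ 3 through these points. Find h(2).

29

Using Newton's divided-difference form:
h[-5,-4] = (-85 - (-181)) / (-4 - (-5)) = 96
h[-4,3] = (83 - (-85)) / (3 - (-4)) = 24
h[3,4] = (179 - 83) / (4 - 3) = 96
h[-5,-4,3] = (24 - 96) / (3 - (-5)) = -9
h[-4,3,4] = (96 - 24) / (4 - (-4)) = 9
h[-5,-4,3,4] = (9 - (-9)) / (4 - (-5)) = 2
h(2) = -181 + 96·(7) + (-9)·(7)·(6) + 2·(7)·(6)·(-1) = 29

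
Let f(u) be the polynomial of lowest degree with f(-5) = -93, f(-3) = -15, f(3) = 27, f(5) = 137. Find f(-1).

Evaluate each Lagrange basis at u = -1:
L_0(-1) = (2)·(-4)·(-6)/[(-2)·(-8)·(-10)] = -3/10
L_1(-1) = (4)·(-4)·(-6)/[(2)·(-6)·(-8)] = 1
L_2(-1) = (4)·(2)·(-6)/[(8)·(6)·(-2)] = 1/2
L_3(-1) = (4)·(2)·(-4)/[(10)·(8)·(2)] = -1/5
Sum: (-93)·(-3/10) + (-15)·(1) + 27·(1/2) + 137·(-1/5) = -1

-1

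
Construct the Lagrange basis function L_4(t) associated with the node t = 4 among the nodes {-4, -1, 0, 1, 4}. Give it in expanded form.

L_4(t) = (1/480)t^4 + (1/120)t^3 - (1/480)t^2 - (1/120)t

L_4(t) = (t + 4)(t + 1)t(t - 1) / [(8)·(5)·(4)·(3)]
       = (t^4 + 4t^3 - t^2 - 4t) / (480)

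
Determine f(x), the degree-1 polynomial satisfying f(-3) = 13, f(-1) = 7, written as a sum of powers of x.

f(x) = -3x + 4

L_0(x) = (x + 1) / [-2] = -(1/2)x - 1/2
L_1(x) = (x + 3) / [2] = (1/2)x + 3/2
f(x) = 13·L_0 + 7·L_1
  13·L_0(x) = -(13/2)x - 13/2
  7·L_1(x) = (7/2)x + 21/2
Adding term by term: -3x + 4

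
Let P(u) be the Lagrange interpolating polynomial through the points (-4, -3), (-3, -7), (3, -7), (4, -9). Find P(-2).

-123/14

Evaluate each Lagrange basis at u = -2:
L_0(-2) = (1)·(-5)·(-6)/[(-1)·(-7)·(-8)] = -15/28
L_1(-2) = (2)·(-5)·(-6)/[(1)·(-6)·(-7)] = 10/7
L_2(-2) = (2)·(1)·(-6)/[(7)·(6)·(-1)] = 2/7
L_3(-2) = (2)·(1)·(-5)/[(8)·(7)·(1)] = -5/28
Sum: (-3)·(-15/28) + (-7)·(10/7) + (-7)·(2/7) + (-9)·(-5/28) = -123/14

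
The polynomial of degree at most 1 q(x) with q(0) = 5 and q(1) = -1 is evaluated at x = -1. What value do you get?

Evaluate each Lagrange basis at x = -1:
L_0(-1) = (-2)/[(-1)] = 2
L_1(-1) = (-1)/[(1)] = -1
Sum: 5·(2) + (-1)·(-1) = 11

11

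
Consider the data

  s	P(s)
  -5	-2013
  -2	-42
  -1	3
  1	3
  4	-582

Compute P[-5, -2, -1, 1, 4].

P[-5,-2] = (-42 - (-2013)) / (-2 - (-5)) = 657
P[-2,-1] = (3 - (-42)) / (-1 - (-2)) = 45
P[-1,1] = (3 - 3) / (1 - (-1)) = 0
P[1,4] = (-582 - 3) / (4 - 1) = -195
P[-5,-2,-1] = (45 - 657) / (-1 - (-5)) = -153
P[-2,-1,1] = (0 - 45) / (1 - (-2)) = -15
P[-1,1,4] = (-195 - 0) / (4 - (-1)) = -39
P[-5,-2,-1,1] = (-15 - (-153)) / (1 - (-5)) = 23
P[-2,-1,1,4] = (-39 - (-15)) / (4 - (-2)) = -4
P[-5,-2,-1,1,4] = (-4 - 23) / (4 - (-5)) = -3

-3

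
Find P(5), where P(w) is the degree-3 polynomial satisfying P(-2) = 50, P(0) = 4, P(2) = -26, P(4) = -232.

Evaluate each Lagrange basis at w = 5:
L_0(5) = (5)·(3)·(1)/[(-2)·(-4)·(-6)] = -5/16
L_1(5) = (7)·(3)·(1)/[(2)·(-2)·(-4)] = 21/16
L_2(5) = (7)·(5)·(1)/[(4)·(2)·(-2)] = -35/16
L_3(5) = (7)·(5)·(3)/[(6)·(4)·(2)] = 35/16
Sum: 50·(-5/16) + 4·(21/16) + (-26)·(-35/16) + (-232)·(35/16) = -461

-461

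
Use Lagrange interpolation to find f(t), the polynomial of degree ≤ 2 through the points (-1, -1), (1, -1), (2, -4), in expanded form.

f(t) = -t^2

L_0(t) = (t - 1)(t - 2) / [6] = (1/6)t^2 - (1/2)t + 1/3
L_1(t) = (t + 1)(t - 2) / [-2] = -(1/2)t^2 + (1/2)t + 1
L_2(t) = (t + 1)(t - 1) / [3] = (1/3)t^2 - 1/3
f(t) = (-1)·L_0 + (-1)·L_1 + (-4)·L_2
  (-1)·L_0(t) = -(1/6)t^2 + (1/2)t - 1/3
  (-1)·L_1(t) = (1/2)t^2 - (1/2)t - 1
  (-4)·L_2(t) = -(4/3)t^2 + 4/3
Adding term by term: -t^2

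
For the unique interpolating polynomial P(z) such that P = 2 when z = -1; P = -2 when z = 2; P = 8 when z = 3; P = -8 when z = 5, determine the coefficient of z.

-203/36

Build the Lagrange basis polynomials:
L_0(z) = (z - 2)(z - 3)(z - 5) / [-72] = -(1/72)z^3 + (5/36)z^2 - (31/72)z + 5/12
L_1(z) = (z + 1)(z - 3)(z - 5) / [9] = (1/9)z^3 - (7/9)z^2 + (7/9)z + 5/3
L_2(z) = (z + 1)(z - 2)(z - 5) / [-8] = -(1/8)z^3 + (3/4)z^2 - (3/8)z - 5/4
L_3(z) = (z + 1)(z - 2)(z - 3) / [36] = (1/36)z^3 - (1/9)z^2 + (1/36)z + 1/6
P(z) = 2·L_0 + (-2)·L_1 + 8·L_2 + (-8)·L_3
Only the coefficient of z is needed; take it from each L_i and combine:
2·(-31/72) + (-2)·(7/9) + 8·(-3/8) + (-8)·(1/36) = -203/36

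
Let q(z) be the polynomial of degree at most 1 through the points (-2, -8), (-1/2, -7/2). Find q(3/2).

Evaluate each Lagrange basis at z = 3/2:
L_0(3/2) = (2)/[(-3/2)] = -4/3
L_1(3/2) = (7/2)/[(3/2)] = 7/3
Sum: (-8)·(-4/3) + (-7/2)·(7/3) = 5/2

5/2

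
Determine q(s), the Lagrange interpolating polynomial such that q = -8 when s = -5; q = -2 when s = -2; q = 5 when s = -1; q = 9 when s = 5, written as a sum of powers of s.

q(s) = -(181/840)s^3 - (199/420)s^2 + (5953/840)s + 1037/84

Build the Lagrange basis polynomials:
L_0(s) = (s + 2)(s + 1)(s - 5) / [-120] = -(1/120)s^3 + (1/60)s^2 + (13/120)s + 1/12
L_1(s) = (s + 5)(s + 1)(s - 5) / [21] = (1/21)s^3 + (1/21)s^2 - (25/21)s - 25/21
L_2(s) = (s + 5)(s + 2)(s - 5) / [-24] = -(1/24)s^3 - (1/12)s^2 + (25/24)s + 25/12
L_3(s) = (s + 5)(s + 2)(s + 1) / [420] = (1/420)s^3 + (2/105)s^2 + (17/420)s + 1/42
q(s) = (-8)·L_0 + (-2)·L_1 + 5·L_2 + 9·L_3
  (-8)·L_0(s) = (1/15)s^3 - (2/15)s^2 - (13/15)s - 2/3
  (-2)·L_1(s) = -(2/21)s^3 - (2/21)s^2 + (50/21)s + 50/21
  5·L_2(s) = -(5/24)s^3 - (5/12)s^2 + (125/24)s + 125/12
  9·L_3(s) = (3/140)s^3 + (6/35)s^2 + (51/140)s + 3/14
Adding term by term: -(181/840)s^3 - (199/420)s^2 + (5953/840)s + 1037/84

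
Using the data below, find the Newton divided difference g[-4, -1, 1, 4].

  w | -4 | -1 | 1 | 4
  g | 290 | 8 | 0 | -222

-4

g[-4,-1] = (8 - 290) / (-1 - (-4)) = -94
g[-1,1] = (0 - 8) / (1 - (-1)) = -4
g[1,4] = (-222 - 0) / (4 - 1) = -74
g[-4,-1,1] = (-4 - (-94)) / (1 - (-4)) = 18
g[-1,1,4] = (-74 - (-4)) / (4 - (-1)) = -14
g[-4,-1,1,4] = (-14 - 18) / (4 - (-4)) = -4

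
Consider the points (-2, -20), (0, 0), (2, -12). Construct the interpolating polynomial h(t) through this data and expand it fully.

h(t) = -4t^2 + 2t

Newton's divided differences:
h[-2,0] = (0 - (-20)) / (0 - (-2)) = 10
h[0,2] = (-12 - 0) / (2 - 0) = -6
h[-2,0,2] = (-6 - 10) / (2 - (-2)) = -4
h(t) = -20 + 10·(t + 2) + (-4)·(t + 2)t
Expanding: h(t) = -4t^2 + 2t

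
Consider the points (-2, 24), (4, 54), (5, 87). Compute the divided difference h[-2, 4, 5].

h[-2,4] = (54 - 24) / (4 - (-2)) = 5
h[4,5] = (87 - 54) / (5 - 4) = 33
h[-2,4,5] = (33 - 5) / (5 - (-2)) = 4

4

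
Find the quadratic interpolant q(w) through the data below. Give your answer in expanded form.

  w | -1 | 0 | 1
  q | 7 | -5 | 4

q(w) = (21/2)w^2 - (3/2)w - 5

Build the Lagrange basis polynomials:
L_0(w) = w(w - 1) / [2] = (1/2)w^2 - (1/2)w
L_1(w) = (w + 1)(w - 1) / [-1] = -w^2 + 1
L_2(w) = (w + 1)w / [2] = (1/2)w^2 + (1/2)w
q(w) = 7·L_0 + (-5)·L_1 + 4·L_2
  7·L_0(w) = (7/2)w^2 - (7/2)w
  (-5)·L_1(w) = 5w^2 - 5
  4·L_2(w) = 2w^2 + 2w
Adding term by term: (21/2)w^2 - (3/2)w - 5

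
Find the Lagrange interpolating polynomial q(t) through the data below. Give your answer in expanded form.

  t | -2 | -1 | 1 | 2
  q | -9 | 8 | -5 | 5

q(t) = (10/3)t^3 - (7/6)t^2 - (59/6)t + 8/3

Build the Lagrange basis polynomials:
L_0(t) = (t + 1)(t - 1)(t - 2) / [-12] = -(1/12)t^3 + (1/6)t^2 + (1/12)t - 1/6
L_1(t) = (t + 2)(t - 1)(t - 2) / [6] = (1/6)t^3 - (1/6)t^2 - (2/3)t + 2/3
L_2(t) = (t + 2)(t + 1)(t - 2) / [-6] = -(1/6)t^3 - (1/6)t^2 + (2/3)t + 2/3
L_3(t) = (t + 2)(t + 1)(t - 1) / [12] = (1/12)t^3 + (1/6)t^2 - (1/12)t - 1/6
q(t) = (-9)·L_0 + 8·L_1 + (-5)·L_2 + 5·L_3
  (-9)·L_0(t) = (3/4)t^3 - (3/2)t^2 - (3/4)t + 3/2
  8·L_1(t) = (4/3)t^3 - (4/3)t^2 - (16/3)t + 16/3
  (-5)·L_2(t) = (5/6)t^3 + (5/6)t^2 - (10/3)t - 10/3
  5·L_3(t) = (5/12)t^3 + (5/6)t^2 - (5/12)t - 5/6
Adding term by term: (10/3)t^3 - (7/6)t^2 - (59/6)t + 8/3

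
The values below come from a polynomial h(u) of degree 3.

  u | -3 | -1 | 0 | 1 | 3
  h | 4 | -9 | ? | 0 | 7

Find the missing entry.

-23/4

The 4 known values determine h uniquely (degree ≤ 3).
Evaluate each Lagrange basis at u = 0:
L_0(0) = (1)·(-1)·(-3)/[(-2)·(-4)·(-6)] = -1/16
L_1(0) = (3)·(-1)·(-3)/[(2)·(-2)·(-4)] = 9/16
L_2(0) = (3)·(1)·(-3)/[(4)·(2)·(-2)] = 9/16
L_3(0) = (3)·(1)·(-1)/[(6)·(4)·(2)] = -1/16
Sum: 4·(-1/16) + (-9)·(9/16) + 0 + 7·(-1/16) = -23/4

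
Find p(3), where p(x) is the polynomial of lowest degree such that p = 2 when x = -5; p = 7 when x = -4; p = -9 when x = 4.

Using Newton's divided-difference form:
p[-5,-4] = (7 - 2) / (-4 - (-5)) = 5
p[-4,4] = (-9 - 7) / (4 - (-4)) = -2
p[-5,-4,4] = (-2 - 5) / (4 - (-5)) = -7/9
p(3) = 2 + 5·(8) + (-7/9)·(8)·(7) = -14/9

-14/9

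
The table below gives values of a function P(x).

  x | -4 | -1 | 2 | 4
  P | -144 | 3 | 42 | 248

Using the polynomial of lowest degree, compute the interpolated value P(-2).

-10

Using Newton's divided-difference form:
P[-4,-1] = (3 - (-144)) / (-1 - (-4)) = 49
P[-1,2] = (42 - 3) / (2 - (-1)) = 13
P[2,4] = (248 - 42) / (4 - 2) = 103
P[-4,-1,2] = (13 - 49) / (2 - (-4)) = -6
P[-1,2,4] = (103 - 13) / (4 - (-1)) = 18
P[-4,-1,2,4] = (18 - (-6)) / (4 - (-4)) = 3
P(-2) = -144 + 49·(2) + (-6)·(2)·(-1) + 3·(2)·(-1)·(-4) = -10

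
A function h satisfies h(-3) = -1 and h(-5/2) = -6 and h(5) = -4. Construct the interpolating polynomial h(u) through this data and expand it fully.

h(u) = (77/60)u^2 - (353/120)u - 171/8

Newton's divided differences:
h[-3,-5/2] = (-6 - (-1)) / (-5/2 - (-3)) = -10
h[-5/2,5] = (-4 - (-6)) / (5 - (-5/2)) = 4/15
h[-3,-5/2,5] = (4/15 - (-10)) / (5 - (-3)) = 77/60
h(u) = -1 + (-10)·(u + 3) + (77/60)·(u + 3)(u + 5/2)
Expanding: h(u) = (77/60)u^2 - (353/120)u - 171/8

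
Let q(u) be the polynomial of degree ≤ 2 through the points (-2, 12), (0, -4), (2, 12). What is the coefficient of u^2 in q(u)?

Build the Lagrange basis polynomials:
L_0(u) = u(u - 2) / [8] = (1/8)u^2 - (1/4)u
L_1(u) = (u + 2)(u - 2) / [-4] = -(1/4)u^2 + 1
L_2(u) = (u + 2)u / [8] = (1/8)u^2 + (1/4)u
q(u) = 12·L_0 + (-4)·L_1 + 12·L_2
Only the coefficient of u^2 is needed; take it from each L_i and combine:
12·(1/8) + (-4)·(-1/4) + 12·(1/8) = 4

4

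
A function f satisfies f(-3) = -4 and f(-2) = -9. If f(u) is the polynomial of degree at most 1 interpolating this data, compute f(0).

Evaluate each Lagrange basis at u = 0:
L_0(0) = (2)/[(-1)] = -2
L_1(0) = (3)/[(1)] = 3
Sum: (-4)·(-2) + (-9)·(3) = -19

-19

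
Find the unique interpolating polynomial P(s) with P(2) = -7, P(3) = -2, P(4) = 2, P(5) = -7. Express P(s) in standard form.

P(s) = -2s^3 + (35/2)s^2 - (89/2)s + 28

Build the Lagrange basis polynomials:
L_0(s) = (s - 3)(s - 4)(s - 5) / [-6] = -(1/6)s^3 + 2s^2 - (47/6)s + 10
L_1(s) = (s - 2)(s - 4)(s - 5) / [2] = (1/2)s^3 - (11/2)s^2 + 19s - 20
L_2(s) = (s - 2)(s - 3)(s - 5) / [-2] = -(1/2)s^3 + 5s^2 - (31/2)s + 15
L_3(s) = (s - 2)(s - 3)(s - 4) / [6] = (1/6)s^3 - (3/2)s^2 + (13/3)s - 4
P(s) = (-7)·L_0 + (-2)·L_1 + 2·L_2 + (-7)·L_3
  (-7)·L_0(s) = (7/6)s^3 - 14s^2 + (329/6)s - 70
  (-2)·L_1(s) = -s^3 + 11s^2 - 38s + 40
  2·L_2(s) = -s^3 + 10s^2 - 31s + 30
  (-7)·L_3(s) = -(7/6)s^3 + (21/2)s^2 - (91/3)s + 28
Adding term by term: -2s^3 + (35/2)s^2 - (89/2)s + 28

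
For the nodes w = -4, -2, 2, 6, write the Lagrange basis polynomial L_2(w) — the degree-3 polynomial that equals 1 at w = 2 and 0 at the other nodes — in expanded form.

L_2(w) = (w + 4)(w + 2)(w - 6) / [(6)·(4)·(-4)]
       = (w^3 - 28w - 48) / (-96)

L_2(w) = -(1/96)w^3 + (7/24)w + 1/2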